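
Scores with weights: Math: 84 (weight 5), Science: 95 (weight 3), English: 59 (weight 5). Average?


Numerator = 84×5 + 95×3 + 59×5
= 420 + 285 + 295
= 1000
Total weight = 13
Weighted avg = 1000/13
= 76.92

76.92


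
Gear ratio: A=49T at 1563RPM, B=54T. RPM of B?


Gear ratio = 49:54 = 49:54
RPM_B = RPM_A × (teeth_A / teeth_B)
= 1563 × (49/54)
= 1418.3 RPM

1418.3 RPM


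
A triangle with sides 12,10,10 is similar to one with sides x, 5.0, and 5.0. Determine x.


Scale factor = 5.0/10 = 0.5
Missing side = 12 × 0.5
= 6.0

6.0


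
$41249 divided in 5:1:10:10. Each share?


Total parts = 5 + 1 + 10 + 10 = 26
Part 1: 41249 × 5/26 = 7932.50
Part 2: 41249 × 1/26 = 1586.50
Part 3: 41249 × 10/26 = 15865.00
Part 4: 41249 × 10/26 = 15865.00
= Part 1: $7932.50, Part 2: $1586.50, Part 3: $15865.00, Part 4: $15865.00

Part 1: $7932.50, Part 2: $1586.50, Part 3: $15865.00, Part 4: $15865.00


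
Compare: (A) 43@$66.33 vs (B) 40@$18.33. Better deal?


Deal A: $66.33/43 = $1.5426/unit
Deal B: $18.33/40 = $0.4583/unit
B is cheaper per unit
= Deal B

Deal B


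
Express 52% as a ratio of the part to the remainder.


52% means 52 parts out of 100; remainder = 48
Part : remainder = 52:48
GCD = 4
= 13:12

13:12


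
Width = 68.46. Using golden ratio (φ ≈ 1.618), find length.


φ = (1 + √5) / 2 ≈ 1.618
Length = width × φ = 68.46 × 1.618 = 110.76828
≈ 110.77

110.77


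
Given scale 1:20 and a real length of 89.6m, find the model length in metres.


Model size = real / scale
= 89.6 / 20
= 4.4800 m

4.4800 m


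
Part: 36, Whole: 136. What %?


Percentage = (part / whole) × 100
= (36 / 136) × 100
≈ 26.47%

26.47%


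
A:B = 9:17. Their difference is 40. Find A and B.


Let A = 9k, B = 17k.
17k - 9k = 40
8k = 40 → k = 40/8 = 5
A = 9×5 = 45, B = 17×5 = 85
= A = 45, B = 85

A = 45, B = 85


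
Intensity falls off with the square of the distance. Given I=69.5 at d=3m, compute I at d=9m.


I₁d₁² = I₂d₂²
I₂ = I₁ × (d₁/d₂)²
= 69.5 × (3/9)²
= 69.5 × 9/81
= 625.5/81
≈ 7.7222

7.7222


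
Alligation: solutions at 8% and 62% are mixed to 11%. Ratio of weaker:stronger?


Let x parts of 8% mix with y parts of 62%.
8x + 62y = 11(x + y)
8x + 62y = 11x + 11y
x(8 - 11) = y(11 - 62)
x/y = (62 - 11)/(11 - 8) = 51/3
Simplify: 17:1
= 17:1

17:1


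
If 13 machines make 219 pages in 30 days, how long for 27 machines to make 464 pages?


Days ∝ work / workers, so d₂ = d₁ × (m₁/m₂) × (w₂/w₁)
Workers factor (inverse): 13/27 ≈ 0.4815
Work factor (direct): 464/219 ≈ 2.1187
d₂ = 30 × 13/27 × 464/219 = (30 × 13 × 464) / (27 × 219) = 180960/5913
≈ 30.60 days

30.60 days


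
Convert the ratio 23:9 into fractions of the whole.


Total parts = 23 + 9 = 32
First part: 23/32 = 23/32
Second part: 9/32 = 9/32
= 23/32 and 9/32

23/32 and 9/32


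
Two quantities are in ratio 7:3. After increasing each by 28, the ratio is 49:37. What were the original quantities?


Let A = 7k, B = 3k.
(7k + 28) / (3k + 28) = 49/37
Cross-multiply: 37(7k + 28) = 49(3k + 28)
259k + 1036 = 147k + 1372
259k - 147k = 1372 - 1036
112k = 336
k = 336/112 = 3
A = 7×3 = 21, B = 3×3 = 9
= A = 21, B = 9

A = 21, B = 9


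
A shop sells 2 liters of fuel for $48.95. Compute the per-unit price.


Unit rate = total / quantity
= 48.95 / 2
= $24.48 per unit

$24.48 per unit


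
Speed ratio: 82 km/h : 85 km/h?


Ratio = 82:85
GCD = 1
Simplified = 82:85
Time ratio (same distance) = 85:82
Speed ratio = 82:85

82:85


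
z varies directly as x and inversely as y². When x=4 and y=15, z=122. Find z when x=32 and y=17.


z = k·x/y²
Solve for k using the known point: k = z·y²/x = 122×225/4 = 27450/4 = 6862.5000
Now evaluate at x=32, y=17:
z = k × 32 / 289 = (27450 × 32) / (4 × 289) = 878400/1156
≈ 759.8616

759.8616


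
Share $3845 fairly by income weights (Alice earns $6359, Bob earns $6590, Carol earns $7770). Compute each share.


Total income = 6359 + 6590 + 7770 = $20719
Alice: $3845 × 6359/20719 = $1180.09
Bob: $3845 × 6590/20719 = $1222.96
Carol: $3845 × 7770/20719 = $1441.94
= Alice: $1180.09, Bob: $1222.96, Carol: $1441.94

Alice: $1180.09, Bob: $1222.96, Carol: $1441.94


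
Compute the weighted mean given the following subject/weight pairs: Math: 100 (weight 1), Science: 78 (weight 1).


Numerator = 100×1 + 78×1
= 100 + 78
= 178
Total weight = 2
Weighted avg = 178/2
= 89.00

89.00


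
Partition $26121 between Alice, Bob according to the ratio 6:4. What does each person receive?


Total parts = 6 + 4 = 10
Alice: 26121 × 6/10 = 15672.60
Bob: 26121 × 4/10 = 10448.40
= Alice: $15672.60, Bob: $10448.40

Alice: $15672.60, Bob: $10448.40


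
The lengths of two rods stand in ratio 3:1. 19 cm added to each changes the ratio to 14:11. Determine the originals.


Let A = 3k, B = 1k.
(3k + 19) / (1k + 19) = 14/11
Cross-multiply: 11(3k + 19) = 14(1k + 19)
33k + 209 = 14k + 266
33k - 14k = 266 - 209
19k = 57
k = 57/19 = 3
A = 3×3 = 9, B = 1×3 = 3
= A = 9, B = 3

A = 9, B = 3


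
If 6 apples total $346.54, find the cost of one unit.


Unit rate = total / quantity
= 346.54 / 6
= $57.76 per unit

$57.76 per unit


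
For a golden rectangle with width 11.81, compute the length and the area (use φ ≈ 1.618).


φ = (1 + √5) / 2 ≈ 1.618
Length = width × φ = 11.81 × 1.618 = 19.10858
≈ 19.11
Area = width × length = 11.81 × 19.10858 = 225.6723298 ≈ 225.67
= Length: 19.11, Area: 225.67

Length: 19.11, Area: 225.67


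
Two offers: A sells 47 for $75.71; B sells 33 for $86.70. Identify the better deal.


Deal A: $75.71/47 = $1.6109/unit
Deal B: $86.70/33 = $2.6273/unit
A is cheaper per unit
= Deal A

Deal A


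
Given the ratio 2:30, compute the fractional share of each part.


Total parts = 2 + 30 = 32
First part: 2/32 = 1/16
Second part: 30/32 = 15/16
= 1/16 and 15/16

1/16 and 15/16


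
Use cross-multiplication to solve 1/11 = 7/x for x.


Cross multiply: 1 × x = 11 × 7
1x = 77
x = 77 / 1
= 77.00

77.00


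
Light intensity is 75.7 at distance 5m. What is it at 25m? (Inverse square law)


I₁d₁² = I₂d₂²
I₂ = I₁ × (d₁/d₂)²
= 75.7 × (5/25)²
= 75.7 × 25/625
= 1892.5/625
= 3.0280

3.0280


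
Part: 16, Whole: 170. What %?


Percentage = (part / whole) × 100
= (16 / 170) × 100
≈ 9.41%

9.41%


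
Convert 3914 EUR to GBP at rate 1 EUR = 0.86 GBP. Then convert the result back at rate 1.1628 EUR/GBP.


Amount × rate = 3914 × 0.86 = 3366.04 GBP
Round-trip: 3366.04 × 1.1628 = 3914.03 EUR
= 3366.04 GBP, then 3914.03 EUR

3366.04 GBP, then 3914.03 EUR


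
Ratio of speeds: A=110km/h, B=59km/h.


Ratio = 110:59
GCD = 1
Simplified = 110:59
Time ratio (same distance) = 59:110
Speed ratio = 110:59

110:59


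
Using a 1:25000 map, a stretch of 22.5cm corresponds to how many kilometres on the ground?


Real distance = map distance × scale
= 22.5cm × 25000
= 562500 cm = 5625.0 m
= 5.625 km

5.625 km


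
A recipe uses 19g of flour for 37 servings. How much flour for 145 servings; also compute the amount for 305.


Direct proportion: y/x = constant
k = 19/37 ≈ 0.5135
y at x=145: k × 145 = 19 × 145 / 37 = 2755/37 ≈ 74.46
y at x=305: k × 305 = 19 × 305 / 37 = 5795/37 ≈ 156.62
= 74.46 and 156.62

74.46 and 156.62


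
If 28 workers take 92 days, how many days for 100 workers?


Inverse proportion: x × y = constant
k = 28 × 92 = 2576
y₂ = k / 100 = 2576 / 100
= 25.76

25.76


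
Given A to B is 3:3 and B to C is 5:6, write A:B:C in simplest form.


Match B: multiply A:B by 5 → 15:15
Multiply B:C by 3 → 15:18
Combined: 15:15:18
GCD = 3
= 5:5:6

5:5:6


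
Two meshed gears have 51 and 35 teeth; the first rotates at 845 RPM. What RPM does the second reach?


Gear ratio = 51:35 = 51:35
RPM_B = RPM_A × (teeth_A / teeth_B)
= 845 × (51/35)
= 1231.3 RPM

1231.3 RPM


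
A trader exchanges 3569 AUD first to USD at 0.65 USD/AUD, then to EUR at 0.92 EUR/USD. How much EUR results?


Step 1: 3569 AUD × 0.65 = 2319.85 USD
Step 2: 2319.85 USD × 0.92 = 2134.26 EUR
Implied rate AUD→EUR = 0.65 × 0.92 = 0.5980
= 2134.26 EUR

2134.26 EUR


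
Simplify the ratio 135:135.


GCD(135, 135) = 135
135/135 : 135/135
= 1:1

1:1


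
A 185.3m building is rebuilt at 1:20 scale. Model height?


Model size = real / scale
= 185.3 / 20
= 9.2650 m

9.2650 m


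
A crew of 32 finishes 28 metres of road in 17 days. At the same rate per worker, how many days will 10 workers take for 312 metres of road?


Days ∝ work / workers, so d₂ = d₁ × (m₁/m₂) × (w₂/w₁)
Workers factor (inverse): 32/10 = 3.2000
Work factor (direct): 312/28 ≈ 11.1429
d₂ = 17 × 32/10 × 312/28 = (17 × 32 × 312) / (10 × 28) = 169728/280
≈ 606.17 days

606.17 days


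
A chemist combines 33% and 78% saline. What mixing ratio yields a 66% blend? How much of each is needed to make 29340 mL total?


Let x parts of 33% mix with y parts of 78%.
33x + 78y = 66(x + y)
33x + 78y = 66x + 66y
x(33 - 66) = y(66 - 78)
x/y = (78 - 66)/(66 - 33) = 12/33
Simplify: 4:11
Total parts = 15; one part = 29340/15 = 1956.00 mL
33% solution: 4×1956.00 = 7824.00 mL
78% solution: 11×1956.00 = 21516.00 mL
= ratio 4:11; 7824.00 mL and 21516.00 mL

ratio 4:11; 7824.00 mL and 21516.00 mL


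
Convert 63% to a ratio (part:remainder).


63% means 63 parts out of 100; remainder = 37
Part : remainder = 63:37
GCD = 1
= 63:37

63:37


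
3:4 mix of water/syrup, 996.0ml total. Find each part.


Total parts = 3 + 4 = 7
water: 996.0 × 3/7 = 426.9ml
syrup: 996.0 × 4/7 = 569.1ml
= 426.9ml and 569.1ml

426.9ml and 569.1ml


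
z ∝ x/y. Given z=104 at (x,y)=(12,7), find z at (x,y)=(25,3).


z = k·x/y
Solve for k using the known point: k = z·y/x = 104×7/12 = 728/12 ≈ 60.6667
Now evaluate at x=25, y=3:
z = k × 25 / 3 = (728 × 25) / (12 × 3) = 18200/36
≈ 505.5556

505.5556


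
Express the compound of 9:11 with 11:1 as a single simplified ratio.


Compound ratio = (9×11) : (11×1)
= 99:11
GCD = 11
= 9:1

9:1


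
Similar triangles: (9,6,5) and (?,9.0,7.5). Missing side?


Scale factor = 9.0/6 = 1.5
Missing side = 9 × 1.5
= 13.5

13.5


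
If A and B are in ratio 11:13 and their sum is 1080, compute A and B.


Let A = 11k, B = 13k.
11k + 13k = 1080
24k = 1080 → k = 1080/24 = 45
A = 11×45 = 495, B = 13×45 = 585
= A = 495, B = 585

A = 495, B = 585


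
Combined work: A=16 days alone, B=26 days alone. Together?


Rate of A = 1/16 per day
Rate of B = 1/26 per day
Combined rate = 1/16 + 1/26 = 42/416 ≈ 0.1010 per day
Days = 1 / combined rate = 416/42
≈ 9.90 days

9.90 days


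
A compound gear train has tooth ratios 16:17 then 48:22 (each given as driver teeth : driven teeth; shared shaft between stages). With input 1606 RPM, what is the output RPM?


Stage 1: RPM_B = RPM_A × t_A/t_B = 1606 × 16/17 = 25696/17 ≈ 1511.53
B and C share a shaft → RPM_C = RPM_B
Stage 2: RPM_D = RPM_C × t_C/t_D = RPM_A × (t_A×t_C)/(t_B×t_D)
Overall ratio = (16×48)/(17×22) = 768/374
RPM_D = 1606 × 768/374 = 1233408/374
≈ 3297.88 RPM

3297.88 RPM


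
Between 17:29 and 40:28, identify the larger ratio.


17/29 = 0.5862
40/28 = 1.4286
0.5862 < 1.4286, so 17:29 is less
= 40:28

40:28


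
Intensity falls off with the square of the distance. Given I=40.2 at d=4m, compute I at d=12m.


I₁d₁² = I₂d₂²
I₂ = I₁ × (d₁/d₂)²
= 40.2 × (4/12)²
= 40.2 × 16/144
= 643.2/144
≈ 4.4667

4.4667


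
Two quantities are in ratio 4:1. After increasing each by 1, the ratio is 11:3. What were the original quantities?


Let A = 4k, B = 1k.
(4k + 1) / (1k + 1) = 11/3
Cross-multiply: 3(4k + 1) = 11(1k + 1)
12k + 3 = 11k + 11
12k - 11k = 11 - 3
1k = 8
k = 8/1 = 8
A = 4×8 = 32, B = 1×8 = 8
= A = 32, B = 8

A = 32, B = 8


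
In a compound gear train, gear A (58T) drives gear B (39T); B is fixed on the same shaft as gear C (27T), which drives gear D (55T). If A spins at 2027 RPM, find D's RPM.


Stage 1: RPM_B = RPM_A × t_A/t_B = 2027 × 58/39 = 117566/39 ≈ 3014.51
B and C share a shaft → RPM_C = RPM_B
Stage 2: RPM_D = RPM_C × t_C/t_D = RPM_A × (t_A×t_C)/(t_B×t_D)
Overall ratio = (58×27)/(39×55) = 1566/2145
RPM_D = 2027 × 1566/2145 = 3174282/2145
≈ 1479.85 RPM

1479.85 RPM


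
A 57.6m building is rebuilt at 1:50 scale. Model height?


Model size = real / scale
= 57.6 / 50
= 1.1520 m

1.1520 m


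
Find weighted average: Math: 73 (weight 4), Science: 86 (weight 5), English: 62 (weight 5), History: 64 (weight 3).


Numerator = 73×4 + 86×5 + 62×5 + 64×3
= 292 + 430 + 310 + 192
= 1224
Total weight = 17
Weighted avg = 1224/17
= 72.00

72.00


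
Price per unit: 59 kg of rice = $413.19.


Unit rate = total / quantity
= 413.19 / 59
= $7.00 per unit

$7.00 per unit


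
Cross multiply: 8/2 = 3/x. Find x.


Cross multiply: 8 × x = 2 × 3
8x = 6
x = 6 / 8
= 0.75

0.75


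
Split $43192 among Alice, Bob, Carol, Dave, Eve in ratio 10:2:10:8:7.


Total parts = 10 + 2 + 10 + 8 + 7 = 37
Alice: 43192 × 10/37 = 11673.51
Bob: 43192 × 2/37 = 2334.70
Carol: 43192 × 10/37 = 11673.51
Dave: 43192 × 8/37 = 9338.81
Eve: 43192 × 7/37 = 8171.46
= Alice: $11673.51, Bob: $2334.70, Carol: $11673.51, Dave: $9338.81, Eve: $8171.46

Alice: $11673.51, Bob: $2334.70, Carol: $11673.51, Dave: $9338.81, Eve: $8171.46


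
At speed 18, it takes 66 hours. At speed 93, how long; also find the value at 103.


Inverse proportion: x × y = constant
k = 18 × 66 = 1188
At x=93: k/93 = 12.77
At x=103: k/103 = 11.53
= 12.77 and 11.53

12.77 and 11.53


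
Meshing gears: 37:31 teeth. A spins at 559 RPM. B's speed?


Gear ratio = 37:31 = 37:31
RPM_B = RPM_A × (teeth_A / teeth_B)
= 559 × (37/31)
= 667.2 RPM

667.2 RPM


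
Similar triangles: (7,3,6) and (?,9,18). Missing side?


Scale factor = 9/3 = 3
Missing side = 7 × 3
= 21.0

21.0


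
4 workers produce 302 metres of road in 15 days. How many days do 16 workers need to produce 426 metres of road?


Days ∝ work / workers, so d₂ = d₁ × (m₁/m₂) × (w₂/w₁)
Workers factor (inverse): 4/16 = 0.2500
Work factor (direct): 426/302 ≈ 1.4106
d₂ = 15 × 4/16 × 426/302 = (15 × 4 × 426) / (16 × 302) = 25560/4832
≈ 5.29 days

5.29 days


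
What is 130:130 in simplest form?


GCD(130, 130) = 130
130/130 : 130/130
= 1:1

1:1


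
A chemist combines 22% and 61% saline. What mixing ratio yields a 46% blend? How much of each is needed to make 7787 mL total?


Let x parts of 22% mix with y parts of 61%.
22x + 61y = 46(x + y)
22x + 61y = 46x + 46y
x(22 - 46) = y(46 - 61)
x/y = (61 - 46)/(46 - 22) = 15/24
Simplify: 5:8
Total parts = 13; one part = 7787/13 = 599.00 mL
22% solution: 5×599.00 = 2995.00 mL
61% solution: 8×599.00 = 4792.00 mL
= ratio 5:8; 2995.00 mL and 4792.00 mL

ratio 5:8; 2995.00 mL and 4792.00 mL


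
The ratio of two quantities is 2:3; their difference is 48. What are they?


Let A = 2k, B = 3k.
3k - 2k = 48
1k = 48 → k = 48/1 = 48
A = 2×48 = 96, B = 3×48 = 144
= A = 96, B = 144

A = 96, B = 144


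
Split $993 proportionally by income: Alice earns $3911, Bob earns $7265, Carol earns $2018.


Total income = 3911 + 7265 + 2018 = $13194
Alice: $993 × 3911/13194 = $294.35
Bob: $993 × 7265/13194 = $546.77
Carol: $993 × 2018/13194 = $151.88
= Alice: $294.35, Bob: $546.77, Carol: $151.88

Alice: $294.35, Bob: $546.77, Carol: $151.88


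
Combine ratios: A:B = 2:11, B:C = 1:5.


Match B: multiply A:B by 1 → 2:11
Multiply B:C by 11 → 11:55
Combined: 2:11:55
GCD = 1
= 2:11:55

2:11:55


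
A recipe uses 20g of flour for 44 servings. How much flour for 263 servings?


Direct proportion: y/x = constant
k = 20/44 ≈ 0.4545
y₂ = k × 263 = 20 × 263 / 44 = 5260/44
≈ 119.55

119.55


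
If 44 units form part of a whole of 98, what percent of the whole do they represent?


Percentage = (part / whole) × 100
= (44 / 98) × 100
≈ 44.90%

44.90%


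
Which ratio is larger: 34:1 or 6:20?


34/1 = 34.0000
6/20 = 0.3000
34.0000 > 0.3000, so 34:1 is greater
= 34:1

34:1


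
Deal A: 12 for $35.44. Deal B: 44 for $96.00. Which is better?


Deal A: $35.44/12 = $2.9533/unit
Deal B: $96.00/44 = $2.1818/unit
B is cheaper per unit
= Deal B

Deal B


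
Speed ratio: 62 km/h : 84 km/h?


Ratio = 62:84
GCD = 2
Simplified = 31:42
Time ratio (same distance) = 42:31
Speed ratio = 31:42

31:42


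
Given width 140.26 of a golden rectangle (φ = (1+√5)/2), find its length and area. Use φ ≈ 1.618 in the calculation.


φ = (1 + √5) / 2 ≈ 1.618
Length = width × φ = 140.26 × 1.618 = 226.94068
≈ 226.94
Area = width × length = 140.26 × 226.94068 = 31830.6997768 ≈ 31830.70
= Length: 226.94, Area: 31830.70

Length: 226.94, Area: 31830.70


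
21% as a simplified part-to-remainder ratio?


21% means 21 parts out of 100; remainder = 79
Part : remainder = 21:79
GCD = 1
= 21:79

21:79


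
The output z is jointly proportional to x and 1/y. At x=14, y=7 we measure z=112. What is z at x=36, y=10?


z = k·x/y
Solve for k using the known point: k = z·y/x = 112×7/14 = 784/14 = 56.0000
Now evaluate at x=36, y=10:
z = k × 36 / 10 = (784 × 36) / (14 × 10) = 28224/140
= 201.6000

201.6000


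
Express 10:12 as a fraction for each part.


Total parts = 10 + 12 = 22
First part: 10/22 = 5/11
Second part: 12/22 = 6/11
= 5/11 and 6/11

5/11 and 6/11


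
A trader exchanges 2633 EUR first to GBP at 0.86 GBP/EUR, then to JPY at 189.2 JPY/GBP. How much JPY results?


Step 1: 2633 EUR × 0.86 = 2264.38 GBP
Step 2: 2264.38 GBP × 189.2 = 428420.70 JPY
Implied rate EUR→JPY = 0.86 × 189.2 = 162.7120
= 428420.70 JPY

428420.70 JPY


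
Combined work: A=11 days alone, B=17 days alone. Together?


Rate of A = 1/11 per day
Rate of B = 1/17 per day
Combined rate = 1/11 + 1/17 = 28/187 ≈ 0.1497 per day
Days = 1 / combined rate = 187/28
≈ 6.68 days

6.68 days


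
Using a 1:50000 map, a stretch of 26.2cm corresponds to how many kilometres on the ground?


Real distance = map distance × scale
= 26.2cm × 50000
= 1310000 cm = 13100.0 m
= 13.100 km

13.100 km


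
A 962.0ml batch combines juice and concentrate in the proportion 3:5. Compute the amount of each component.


Total parts = 3 + 5 = 8
juice: 962.0 × 3/8 = 360.8ml
concentrate: 962.0 × 5/8 = 601.3ml
= 360.8ml and 601.3ml

360.8ml and 601.3ml


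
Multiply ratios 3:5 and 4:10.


Compound ratio = (3×4) : (5×10)
= 12:50
GCD = 2
= 6:25

6:25


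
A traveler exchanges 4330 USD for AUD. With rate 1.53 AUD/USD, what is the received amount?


Amount × rate = 4330 × 1.53
= 6624.90 AUD

6624.90 AUD


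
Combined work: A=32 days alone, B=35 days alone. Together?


Rate of A = 1/32 per day
Rate of B = 1/35 per day
Combined rate = 1/32 + 1/35 = 67/1120 ≈ 0.0598 per day
Days = 1 / combined rate = 1120/67
≈ 16.72 days

16.72 days


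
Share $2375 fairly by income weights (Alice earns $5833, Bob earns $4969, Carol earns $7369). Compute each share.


Total income = 5833 + 4969 + 7369 = $18171
Alice: $2375 × 5833/18171 = $762.39
Bob: $2375 × 4969/18171 = $649.46
Carol: $2375 × 7369/18171 = $963.15
= Alice: $762.39, Bob: $649.46, Carol: $963.15

Alice: $762.39, Bob: $649.46, Carol: $963.15


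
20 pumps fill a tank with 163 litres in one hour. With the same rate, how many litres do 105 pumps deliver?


Direct proportion: y/x = constant
k = 163/20 = 8.1500
y₂ = k × 105 = 163 × 105 / 20 = 17115/20
= 855.75

855.75


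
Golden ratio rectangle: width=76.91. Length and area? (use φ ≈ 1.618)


φ = (1 + √5) / 2 ≈ 1.618
Length = width × φ = 76.91 × 1.618 = 124.44038
≈ 124.44
Area = width × length = 76.91 × 124.44038 = 9570.7096258 ≈ 9570.71
= Length: 124.44, Area: 9570.71

Length: 124.44, Area: 9570.71


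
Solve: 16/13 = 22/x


Cross multiply: 16 × x = 13 × 22
16x = 286
x = 286 / 16
= 17.88

17.88


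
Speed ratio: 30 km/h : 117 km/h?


Ratio = 30:117
GCD = 3
Simplified = 10:39
Time ratio (same distance) = 39:10
Speed ratio = 10:39

10:39


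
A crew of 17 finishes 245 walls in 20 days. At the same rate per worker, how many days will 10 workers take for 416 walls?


Days ∝ work / workers, so d₂ = d₁ × (m₁/m₂) × (w₂/w₁)
Workers factor (inverse): 17/10 = 1.7000
Work factor (direct): 416/245 ≈ 1.6980
d₂ = 20 × 17/10 × 416/245 = (20 × 17 × 416) / (10 × 245) = 141440/2450
≈ 57.73 days

57.73 days


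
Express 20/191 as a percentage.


Percentage = (part / whole) × 100
= (20 / 191) × 100
≈ 10.47%

10.47%


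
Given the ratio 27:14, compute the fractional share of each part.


Total parts = 27 + 14 = 41
First part: 27/41 = 27/41
Second part: 14/41 = 14/41
= 27/41 and 14/41

27/41 and 14/41


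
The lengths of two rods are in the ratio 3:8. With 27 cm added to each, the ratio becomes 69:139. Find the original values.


Let A = 3k, B = 8k.
(3k + 27) / (8k + 27) = 69/139
Cross-multiply: 139(3k + 27) = 69(8k + 27)
417k + 3753 = 552k + 1863
417k - 552k = 1863 - 3753
-135k = -1890
k = -1890/-135 = 14
A = 3×14 = 42, B = 8×14 = 112
= A = 42, B = 112

A = 42, B = 112


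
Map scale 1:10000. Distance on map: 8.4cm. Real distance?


Real distance = map distance × scale
= 8.4cm × 10000
= 84000 cm = 840.0 m
= 0.840 km

0.840 km


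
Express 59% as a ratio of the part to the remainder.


59% means 59 parts out of 100; remainder = 41
Part : remainder = 59:41
GCD = 1
= 59:41

59:41


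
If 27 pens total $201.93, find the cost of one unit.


Unit rate = total / quantity
= 201.93 / 27
= $7.48 per unit

$7.48 per unit


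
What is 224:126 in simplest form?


GCD(224, 126) = 14
224/14 : 126/14
= 16:9

16:9


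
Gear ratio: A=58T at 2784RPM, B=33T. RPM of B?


Gear ratio = 58:33 = 58:33
RPM_B = RPM_A × (teeth_A / teeth_B)
= 2784 × (58/33)
= 4893.1 RPM

4893.1 RPM


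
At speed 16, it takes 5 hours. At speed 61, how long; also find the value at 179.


Inverse proportion: x × y = constant
k = 16 × 5 = 80
At x=61: k/61 = 1.31
At x=179: k/179 = 0.45
= 1.31 and 0.45

1.31 and 0.45


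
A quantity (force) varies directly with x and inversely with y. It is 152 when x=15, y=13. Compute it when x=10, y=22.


z = k·x/y
Solve for k using the known point: k = z·y/x = 152×13/15 = 1976/15 ≈ 131.7333
Now evaluate at x=10, y=22:
z = k × 10 / 22 = (1976 × 10) / (15 × 22) = 19760/330
≈ 59.8788

59.8788


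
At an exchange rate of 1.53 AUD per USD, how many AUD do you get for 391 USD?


Amount × rate = 391 × 1.53
= 598.23 AUD

598.23 AUD


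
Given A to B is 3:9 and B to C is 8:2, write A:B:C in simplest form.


Match B: multiply A:B by 8 → 24:72
Multiply B:C by 9 → 72:18
Combined: 24:72:18
GCD = 6
= 4:12:3

4:12:3


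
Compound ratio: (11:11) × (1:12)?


Compound ratio = (11×1) : (11×12)
= 11:132
GCD = 11
= 1:12

1:12


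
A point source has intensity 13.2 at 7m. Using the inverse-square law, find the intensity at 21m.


I₁d₁² = I₂d₂²
I₂ = I₁ × (d₁/d₂)²
= 13.2 × (7/21)²
= 13.2 × 49/441
= 646.8/441
≈ 1.4667

1.4667


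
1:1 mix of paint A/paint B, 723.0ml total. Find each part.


Total parts = 1 + 1 = 2
paint A: 723.0 × 1/2 = 361.5ml
paint B: 723.0 × 1/2 = 361.5ml
= 361.5ml and 361.5ml

361.5ml and 361.5ml


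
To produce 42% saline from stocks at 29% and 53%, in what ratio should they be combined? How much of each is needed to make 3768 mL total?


Let x parts of 29% mix with y parts of 53%.
29x + 53y = 42(x + y)
29x + 53y = 42x + 42y
x(29 - 42) = y(42 - 53)
x/y = (53 - 42)/(42 - 29) = 11/13
Simplify: 11:13
Total parts = 24; one part = 3768/24 = 157.00 mL
29% solution: 11×157.00 = 1727.00 mL
53% solution: 13×157.00 = 2041.00 mL
= ratio 11:13; 1727.00 mL and 2041.00 mL

ratio 11:13; 1727.00 mL and 2041.00 mL


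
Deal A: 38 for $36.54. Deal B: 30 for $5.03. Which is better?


Deal A: $36.54/38 = $0.9616/unit
Deal B: $5.03/30 = $0.1677/unit
B is cheaper per unit
= Deal B

Deal B


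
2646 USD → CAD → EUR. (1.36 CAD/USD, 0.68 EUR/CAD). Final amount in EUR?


Step 1: 2646 USD × 1.36 = 3598.56 CAD
Step 2: 3598.56 CAD × 0.68 = 2447.02 EUR
Implied rate USD→EUR = 1.36 × 0.68 = 0.9248
= 2447.02 EUR

2447.02 EUR


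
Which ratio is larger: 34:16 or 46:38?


34/16 = 2.1250
46/38 = 1.2105
2.1250 > 1.2105, so 34:16 is greater
= 34:16

34:16


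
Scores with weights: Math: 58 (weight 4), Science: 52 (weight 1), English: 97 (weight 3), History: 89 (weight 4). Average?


Numerator = 58×4 + 52×1 + 97×3 + 89×4
= 232 + 52 + 291 + 356
= 931
Total weight = 12
Weighted avg = 931/12
= 77.58

77.58


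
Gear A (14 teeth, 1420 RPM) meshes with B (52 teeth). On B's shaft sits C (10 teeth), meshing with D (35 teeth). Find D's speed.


Stage 1: RPM_B = RPM_A × t_A/t_B = 1420 × 14/52 = 19880/52 ≈ 382.31
B and C share a shaft → RPM_C = RPM_B
Stage 2: RPM_D = RPM_C × t_C/t_D = RPM_A × (t_A×t_C)/(t_B×t_D)
Overall ratio = (14×10)/(52×35) = 140/1820
RPM_D = 1420 × 140/1820 = 198800/1820
≈ 109.23 RPM

109.23 RPM


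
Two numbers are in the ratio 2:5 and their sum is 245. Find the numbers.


Let A = 2k, B = 5k.
2k + 5k = 245
7k = 245 → k = 245/7 = 35
A = 2×35 = 70, B = 5×35 = 175
= A = 70, B = 175

A = 70, B = 175


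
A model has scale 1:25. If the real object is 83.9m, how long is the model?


Model size = real / scale
= 83.9 / 25
= 3.3560 m

3.3560 m


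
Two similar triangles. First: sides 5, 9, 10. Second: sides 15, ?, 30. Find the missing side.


Scale factor = 15/5 = 3
Missing side = 9 × 3
= 27.0

27.0


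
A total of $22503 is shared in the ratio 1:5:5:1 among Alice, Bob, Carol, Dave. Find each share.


Total parts = 1 + 5 + 5 + 1 = 12
Alice: 22503 × 1/12 = 1875.25
Bob: 22503 × 5/12 = 9376.25
Carol: 22503 × 5/12 = 9376.25
Dave: 22503 × 1/12 = 1875.25
= Alice: $1875.25, Bob: $9376.25, Carol: $9376.25, Dave: $1875.25

Alice: $1875.25, Bob: $9376.25, Carol: $9376.25, Dave: $1875.25


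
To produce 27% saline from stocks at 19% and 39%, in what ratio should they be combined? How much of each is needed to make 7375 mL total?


Let x parts of 19% mix with y parts of 39%.
19x + 39y = 27(x + y)
19x + 39y = 27x + 27y
x(19 - 27) = y(27 - 39)
x/y = (39 - 27)/(27 - 19) = 12/8
Simplify: 3:2
Total parts = 5; one part = 7375/5 = 1475.00 mL
19% solution: 3×1475.00 = 4425.00 mL
39% solution: 2×1475.00 = 2950.00 mL
= ratio 3:2; 4425.00 mL and 2950.00 mL

ratio 3:2; 4425.00 mL and 2950.00 mL


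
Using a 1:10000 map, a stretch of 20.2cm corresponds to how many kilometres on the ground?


Real distance = map distance × scale
= 20.2cm × 10000
= 202000 cm = 2020.0 m
= 2.020 km

2.020 km


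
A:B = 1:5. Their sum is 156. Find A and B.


Let A = 1k, B = 5k.
1k + 5k = 156
6k = 156 → k = 156/6 = 26
A = 1×26 = 26, B = 5×26 = 130
= A = 26, B = 130

A = 26, B = 130


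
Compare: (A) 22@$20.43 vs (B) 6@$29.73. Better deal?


Deal A: $20.43/22 = $0.9286/unit
Deal B: $29.73/6 = $4.9550/unit
A is cheaper per unit
= Deal A

Deal A


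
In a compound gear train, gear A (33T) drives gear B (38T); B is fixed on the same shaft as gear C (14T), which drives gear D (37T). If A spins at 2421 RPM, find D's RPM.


Stage 1: RPM_B = RPM_A × t_A/t_B = 2421 × 33/38 = 79893/38 ≈ 2102.45
B and C share a shaft → RPM_C = RPM_B
Stage 2: RPM_D = RPM_C × t_C/t_D = RPM_A × (t_A×t_C)/(t_B×t_D)
Overall ratio = (33×14)/(38×37) = 462/1406
RPM_D = 2421 × 462/1406 = 1118502/1406
≈ 795.52 RPM

795.52 RPM


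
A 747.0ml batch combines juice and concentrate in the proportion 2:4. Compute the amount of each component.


Total parts = 2 + 4 = 6
juice: 747.0 × 2/6 = 249.0ml
concentrate: 747.0 × 4/6 = 498.0ml
= 249.0ml and 498.0ml

249.0ml and 498.0ml


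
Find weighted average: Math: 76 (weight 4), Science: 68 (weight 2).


Numerator = 76×4 + 68×2
= 304 + 136
= 440
Total weight = 6
Weighted avg = 440/6
= 73.33

73.33


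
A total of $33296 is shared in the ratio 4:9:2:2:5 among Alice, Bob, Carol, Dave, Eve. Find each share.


Total parts = 4 + 9 + 2 + 2 + 5 = 22
Alice: 33296 × 4/22 = 6053.82
Bob: 33296 × 9/22 = 13621.09
Carol: 33296 × 2/22 = 3026.91
Dave: 33296 × 2/22 = 3026.91
Eve: 33296 × 5/22 = 7567.27
= Alice: $6053.82, Bob: $13621.09, Carol: $3026.91, Dave: $3026.91, Eve: $7567.27

Alice: $6053.82, Bob: $13621.09, Carol: $3026.91, Dave: $3026.91, Eve: $7567.27


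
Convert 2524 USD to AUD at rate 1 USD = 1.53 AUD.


Amount × rate = 2524 × 1.53
= 3861.72 AUD

3861.72 AUD


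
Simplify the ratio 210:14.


GCD(210, 14) = 14
210/14 : 14/14
= 15:1

15:1


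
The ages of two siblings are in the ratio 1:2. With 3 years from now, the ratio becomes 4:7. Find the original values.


Let A = 1k, B = 2k.
(1k + 3) / (2k + 3) = 4/7
Cross-multiply: 7(1k + 3) = 4(2k + 3)
7k + 21 = 8k + 12
7k - 8k = 12 - 21
-1k = -9
k = -9/-1 = 9
A = 1×9 = 9, B = 2×9 = 18
= A = 9, B = 18

A = 9, B = 18


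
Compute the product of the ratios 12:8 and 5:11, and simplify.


Compound ratio = (12×5) : (8×11)
= 60:88
GCD = 4
= 15:22

15:22


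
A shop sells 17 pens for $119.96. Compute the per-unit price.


Unit rate = total / quantity
= 119.96 / 17
= $7.06 per unit

$7.06 per unit


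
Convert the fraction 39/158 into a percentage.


Percentage = (part / whole) × 100
= (39 / 158) × 100
≈ 24.68%

24.68%


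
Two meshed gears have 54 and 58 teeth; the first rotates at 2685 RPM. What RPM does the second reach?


Gear ratio = 54:58 = 27:29
RPM_B = RPM_A × (teeth_A / teeth_B)
= 2685 × (54/58)
= 2499.8 RPM

2499.8 RPM


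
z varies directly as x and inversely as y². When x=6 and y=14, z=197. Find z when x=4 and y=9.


z = k·x/y²
Solve for k using the known point: k = z·y²/x = 197×196/6 = 38612/6 ≈ 6435.3333
Now evaluate at x=4, y=9:
z = k × 4 / 81 = (38612 × 4) / (6 × 81) = 154448/486
≈ 317.7942

317.7942


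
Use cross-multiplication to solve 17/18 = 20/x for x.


Cross multiply: 17 × x = 18 × 20
17x = 360
x = 360 / 17
= 21.18

21.18


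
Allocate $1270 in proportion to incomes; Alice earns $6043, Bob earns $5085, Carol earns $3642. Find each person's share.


Total income = 6043 + 5085 + 3642 = $14770
Alice: $1270 × 6043/14770 = $519.61
Bob: $1270 × 5085/14770 = $437.23
Carol: $1270 × 3642/14770 = $313.16
= Alice: $519.61, Bob: $437.23, Carol: $313.16

Alice: $519.61, Bob: $437.23, Carol: $313.16


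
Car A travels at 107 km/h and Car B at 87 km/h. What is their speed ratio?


Ratio = 107:87
GCD = 1
Simplified = 107:87
Time ratio (same distance) = 87:107
Speed ratio = 107:87

107:87


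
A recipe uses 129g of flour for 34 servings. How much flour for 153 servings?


Direct proportion: y/x = constant
k = 129/34 ≈ 3.7941
y₂ = k × 153 = 129 × 153 / 34 = 19737/34
= 580.50

580.50


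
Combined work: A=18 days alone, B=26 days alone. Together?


Rate of A = 1/18 per day
Rate of B = 1/26 per day
Combined rate = 1/18 + 1/26 = 44/468 ≈ 0.0940 per day
Days = 1 / combined rate = 468/44
≈ 10.64 days

10.64 days


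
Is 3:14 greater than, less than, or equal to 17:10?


3/14 = 0.2143
17/10 = 1.7000
0.2143 < 1.7000, so 3:14 is less
= less than

less than


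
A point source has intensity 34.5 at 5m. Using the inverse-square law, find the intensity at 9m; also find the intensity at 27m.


I₁d₁² = I₂d₂²
I at 9m = 34.5 × (5/9)² = 34.5 × 25/81 = 862.5/81 ≈ 10.6481
I at 27m = 34.5 × (5/27)² = 34.5 × 25/729 = 862.5/729 ≈ 1.1831
= 10.6481 and 1.1831

10.6481 and 1.1831


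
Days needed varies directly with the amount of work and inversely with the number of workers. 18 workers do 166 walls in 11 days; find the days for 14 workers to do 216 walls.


Days ∝ work / workers, so d₂ = d₁ × (m₁/m₂) × (w₂/w₁)
Workers factor (inverse): 18/14 ≈ 1.2857
Work factor (direct): 216/166 ≈ 1.3012
d₂ = 11 × 18/14 × 216/166 = (11 × 18 × 216) / (14 × 166) = 42768/2324
≈ 18.40 days

18.40 days


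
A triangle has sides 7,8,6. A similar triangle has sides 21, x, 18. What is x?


Scale factor = 21/7 = 3
Missing side = 8 × 3
= 24.0

24.0


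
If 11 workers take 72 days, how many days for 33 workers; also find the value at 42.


Inverse proportion: x × y = constant
k = 11 × 72 = 792
At x=33: k/33 = 24.00
At x=42: k/42 = 18.86
= 24.00 and 18.86

24.00 and 18.86


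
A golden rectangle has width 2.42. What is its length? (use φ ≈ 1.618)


φ = (1 + √5) / 2 ≈ 1.618
Length = width × φ = 2.42 × 1.618 = 3.91556
≈ 3.92

3.92


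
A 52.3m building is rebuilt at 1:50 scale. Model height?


Model size = real / scale
= 52.3 / 50
= 1.0460 m

1.0460 m


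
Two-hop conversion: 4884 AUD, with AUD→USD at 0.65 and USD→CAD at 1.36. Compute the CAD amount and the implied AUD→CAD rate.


Step 1: 4884 AUD × 0.65 = 3174.60 USD
Step 2: 3174.60 USD × 1.36 = 4317.46 CAD
Implied rate AUD→CAD = 0.65 × 1.36 = 0.8840
= 4317.46 CAD; implied rate 0.8840 CAD/AUD

4317.46 CAD; implied rate 0.8840 CAD/AUD


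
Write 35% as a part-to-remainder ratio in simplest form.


35% means 35 parts out of 100; remainder = 65
Part : remainder = 35:65
GCD = 5
= 7:13

7:13


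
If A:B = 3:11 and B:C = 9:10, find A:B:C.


Match B: multiply A:B by 9 → 27:99
Multiply B:C by 11 → 99:110
Combined: 27:99:110
GCD = 1
= 27:99:110

27:99:110


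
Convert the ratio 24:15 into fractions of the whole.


Total parts = 24 + 15 = 39
First part: 24/39 = 8/13
Second part: 15/39 = 5/13
= 8/13 and 5/13

8/13 and 5/13


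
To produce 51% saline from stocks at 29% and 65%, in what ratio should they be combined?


Let x parts of 29% mix with y parts of 65%.
29x + 65y = 51(x + y)
29x + 65y = 51x + 51y
x(29 - 51) = y(51 - 65)
x/y = (65 - 51)/(51 - 29) = 14/22
Simplify: 7:11
= 7:11

7:11


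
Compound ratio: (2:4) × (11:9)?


Compound ratio = (2×11) : (4×9)
= 22:36
GCD = 2
= 11:18

11:18


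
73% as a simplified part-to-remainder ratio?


73% means 73 parts out of 100; remainder = 27
Part : remainder = 73:27
GCD = 1
= 73:27

73:27


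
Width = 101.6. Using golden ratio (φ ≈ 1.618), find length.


φ = (1 + √5) / 2 ≈ 1.618
Length = width × φ = 101.6 × 1.618 = 164.3888
≈ 164.39

164.39


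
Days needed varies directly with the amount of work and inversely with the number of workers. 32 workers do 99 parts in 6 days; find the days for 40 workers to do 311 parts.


Days ∝ work / workers, so d₂ = d₁ × (m₁/m₂) × (w₂/w₁)
Workers factor (inverse): 32/40 = 0.8000
Work factor (direct): 311/99 ≈ 3.1414
d₂ = 6 × 32/40 × 311/99 = (6 × 32 × 311) / (40 × 99) = 59712/3960
≈ 15.08 days

15.08 days


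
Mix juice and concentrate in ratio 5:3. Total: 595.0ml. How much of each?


Total parts = 5 + 3 = 8
juice: 595.0 × 5/8 = 371.9ml
concentrate: 595.0 × 3/8 = 223.1ml
= 371.9ml and 223.1ml

371.9ml and 223.1ml


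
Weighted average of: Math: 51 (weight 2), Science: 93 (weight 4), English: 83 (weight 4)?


Numerator = 51×2 + 93×4 + 83×4
= 102 + 372 + 332
= 806
Total weight = 10
Weighted avg = 806/10
= 80.60

80.60


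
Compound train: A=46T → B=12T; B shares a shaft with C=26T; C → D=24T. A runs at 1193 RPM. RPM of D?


Stage 1: RPM_B = RPM_A × t_A/t_B = 1193 × 46/12 = 54878/12 ≈ 4573.17
B and C share a shaft → RPM_C = RPM_B
Stage 2: RPM_D = RPM_C × t_C/t_D = RPM_A × (t_A×t_C)/(t_B×t_D)
Overall ratio = (46×26)/(12×24) = 1196/288
RPM_D = 1193 × 1196/288 = 1426828/288
≈ 4954.26 RPM

4954.26 RPM


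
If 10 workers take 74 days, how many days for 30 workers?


Inverse proportion: x × y = constant
k = 10 × 74 = 740
y₂ = k / 30 = 740 / 30
= 24.67

24.67


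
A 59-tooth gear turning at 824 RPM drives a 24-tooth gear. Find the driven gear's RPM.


Gear ratio = 59:24 = 59:24
RPM_B = RPM_A × (teeth_A / teeth_B)
= 824 × (59/24)
= 2025.7 RPM

2025.7 RPM


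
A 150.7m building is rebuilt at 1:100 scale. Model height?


Model size = real / scale
= 150.7 / 100
= 1.5070 m

1.5070 m


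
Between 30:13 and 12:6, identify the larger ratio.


30/13 = 2.3077
12/6 = 2.0000
2.3077 > 2.0000, so 30:13 is greater
= 30:13

30:13


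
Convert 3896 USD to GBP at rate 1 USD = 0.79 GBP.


Amount × rate = 3896 × 0.79
= 3077.84 GBP

3077.84 GBP


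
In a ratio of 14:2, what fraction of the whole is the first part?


Total parts = 14 + 2 = 16
First part: 14/16 = 7/8
= 7/8

7/8


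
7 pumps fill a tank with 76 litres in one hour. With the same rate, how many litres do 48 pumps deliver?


Direct proportion: y/x = constant
k = 76/7 ≈ 10.8571
y₂ = k × 48 = 76 × 48 / 7 = 3648/7
≈ 521.14

521.14


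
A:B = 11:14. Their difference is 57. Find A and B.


Let A = 11k, B = 14k.
14k - 11k = 57
3k = 57 → k = 57/3 = 19
A = 11×19 = 209, B = 14×19 = 266
= A = 209, B = 266

A = 209, B = 266


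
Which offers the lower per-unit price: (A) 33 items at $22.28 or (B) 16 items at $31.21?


Deal A: $22.28/33 = $0.6752/unit
Deal B: $31.21/16 = $1.9506/unit
A is cheaper per unit
= Deal A

Deal A


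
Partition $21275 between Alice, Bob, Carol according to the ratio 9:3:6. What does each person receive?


Total parts = 9 + 3 + 6 = 18
Alice: 21275 × 9/18 = 10637.50
Bob: 21275 × 3/18 = 3545.83
Carol: 21275 × 6/18 = 7091.67
= Alice: $10637.50, Bob: $3545.83, Carol: $7091.67

Alice: $10637.50, Bob: $3545.83, Carol: $7091.67


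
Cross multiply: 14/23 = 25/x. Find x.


Cross multiply: 14 × x = 23 × 25
14x = 575
x = 575 / 14
= 41.07

41.07


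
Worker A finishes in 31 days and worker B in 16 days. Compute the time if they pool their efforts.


Rate of A = 1/31 per day
Rate of B = 1/16 per day
Combined rate = 1/31 + 1/16 = 47/496 ≈ 0.0948 per day
Days = 1 / combined rate = 496/47
≈ 10.55 days

10.55 days


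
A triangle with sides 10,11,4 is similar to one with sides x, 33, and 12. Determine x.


Scale factor = 33/11 = 3
Missing side = 10 × 3
= 30.0

30.0


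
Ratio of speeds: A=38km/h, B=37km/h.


Ratio = 38:37
GCD = 1
Simplified = 38:37
Time ratio (same distance) = 37:38
Speed ratio = 38:37

38:37


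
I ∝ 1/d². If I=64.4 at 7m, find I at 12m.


I₁d₁² = I₂d₂²
I₂ = I₁ × (d₁/d₂)²
= 64.4 × (7/12)²
= 64.4 × 49/144
= 3155.6/144
≈ 21.9139

21.9139


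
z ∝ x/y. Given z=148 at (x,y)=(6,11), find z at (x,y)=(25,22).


z = k·x/y
Solve for k using the known point: k = z·y/x = 148×11/6 = 1628/6 ≈ 271.3333
Now evaluate at x=25, y=22:
z = k × 25 / 22 = (1628 × 25) / (6 × 22) = 40700/132
≈ 308.3333

308.3333


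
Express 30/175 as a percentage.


Percentage = (part / whole) × 100
= (30 / 175) × 100
≈ 17.14%

17.14%


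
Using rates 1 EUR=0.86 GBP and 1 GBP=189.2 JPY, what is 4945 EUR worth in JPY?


Step 1: 4945 EUR × 0.86 = 4252.70 GBP
Step 2: 4252.70 GBP × 189.2 = 804610.84 JPY
Implied rate EUR→JPY = 0.86 × 189.2 = 162.7120
= 804610.84 JPY

804610.84 JPY


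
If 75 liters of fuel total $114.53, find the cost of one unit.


Unit rate = total / quantity
= 114.53 / 75
= $1.53 per unit

$1.53 per unit


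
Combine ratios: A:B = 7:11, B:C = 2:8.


Match B: multiply A:B by 2 → 14:22
Multiply B:C by 11 → 22:88
Combined: 14:22:88
GCD = 2
= 7:11:44

7:11:44


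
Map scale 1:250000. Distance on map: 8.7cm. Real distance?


Real distance = map distance × scale
= 8.7cm × 250000
= 2175000 cm = 21750.0 m
= 21.750 km

21.750 km


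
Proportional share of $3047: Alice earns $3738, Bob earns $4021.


Total income = 3738 + 4021 = $7759
Alice: $3047 × 3738/7759 = $1467.93
Bob: $3047 × 4021/7759 = $1579.07
= Alice: $1467.93, Bob: $1579.07

Alice: $1467.93, Bob: $1579.07
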